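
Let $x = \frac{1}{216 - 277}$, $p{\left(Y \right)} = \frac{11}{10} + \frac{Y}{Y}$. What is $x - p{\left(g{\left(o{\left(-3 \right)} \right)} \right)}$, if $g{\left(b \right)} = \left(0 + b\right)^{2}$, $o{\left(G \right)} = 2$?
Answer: $- \frac{1291}{610} \approx -2.1164$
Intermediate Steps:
$g{\left(b \right)} = b^{2}$
$p{\left(Y \right)} = \frac{21}{10}$ ($p{\left(Y \right)} = 11 \cdot \frac{1}{10} + 1 = \frac{11}{10} + 1 = \frac{21}{10}$)
$x = - \frac{1}{61}$ ($x = \frac{1}{-61} = - \frac{1}{61} \approx -0.016393$)
$x - p{\left(g{\left(o{\left(-3 \right)} \right)} \right)} = - \frac{1}{61} - \frac{21}{10} = - \frac{1291}{610}$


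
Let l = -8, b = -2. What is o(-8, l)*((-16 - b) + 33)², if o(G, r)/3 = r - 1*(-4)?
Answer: -4332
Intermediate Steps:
o(G, r) = 12 + 3*r (o(G, r) = 3*(r - 1*(-4)) = 3*(r + 4) = 3*(4 + r) = 12 + 3*r)
o(-8, l)*((-16 - b) + 33)² = (12 + 3*(-8))*((-16 - 1*(-2)) + 33)² = (12 - 24)*((-16 + 2) + 33)² = -12*(-14 + 33)² = -12*19² = -12*361 = -4332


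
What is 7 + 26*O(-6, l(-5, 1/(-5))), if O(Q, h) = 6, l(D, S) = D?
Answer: 163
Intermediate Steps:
7 + 26*O(-6, l(-5, 1/(-5))) = 7 + 26*6 = 7 + 156 = 163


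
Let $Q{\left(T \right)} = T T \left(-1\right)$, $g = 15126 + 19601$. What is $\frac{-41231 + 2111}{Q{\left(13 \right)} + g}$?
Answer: $- \frac{19560}{17279} \approx -1.132$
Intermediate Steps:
$g = 34727$
$Q{\left(T \right)} = - T^{2}$ ($Q{\left(T \right)} = T^{2} \left(-1\right) = - T^{2}$)
$\frac{-41231 + 2111}{Q{\left(13 \right)} + g} = \frac{-41231 + 2111}{- 13^{2} + 34727} = - \frac{39120}{\left(-1\right) 169 + 34727} = - \frac{39120}{-169 + 34727} = - \frac{39120}{34558} = \left(-39120\right) \frac{1}{34558} = - \frac{19560}{17279}$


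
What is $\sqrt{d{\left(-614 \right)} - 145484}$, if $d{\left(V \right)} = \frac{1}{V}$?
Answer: $\frac{i \sqrt{54846886678}}{614} \approx 381.42 i$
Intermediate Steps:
$\sqrt{d{\left(-614 \right)} - 145484} = \sqrt{\frac{1}{-614} - 145484} = \sqrt{- \frac{1}{614} - 145484} = \sqrt{- \frac{89327177}{614}} = \frac{i \sqrt{54846886678}}{614}$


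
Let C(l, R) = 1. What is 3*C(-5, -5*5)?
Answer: 3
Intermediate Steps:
3*C(-5, -5*5) = 3*1 = 3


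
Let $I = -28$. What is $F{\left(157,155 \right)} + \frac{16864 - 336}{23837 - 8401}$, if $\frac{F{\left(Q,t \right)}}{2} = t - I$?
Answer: $\frac{1416526}{3859} \approx 367.07$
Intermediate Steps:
$F{\left(Q,t \right)} = 56 + 2 t$ ($F{\left(Q,t \right)} = 2 \left(t - -28\right) = 2 \left(t + 28\right) = 2 \left(28 + t\right) = 56 + 2 t$)
$F{\left(157,155 \right)} + \frac{16864 - 336}{23837 - 8401} = \left(56 + 2 \cdot 155\right) + \frac{16864 - 336}{23837 - 8401} = \left(56 + 310\right) + \frac{16528}{15436} = 366 + 16528 \cdot \frac{1}{15436} = 366 + \frac{4132}{3859} = \frac{1416526}{3859}$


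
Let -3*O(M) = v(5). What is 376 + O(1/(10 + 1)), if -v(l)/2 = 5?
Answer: 1138/3 ≈ 379.33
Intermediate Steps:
v(l) = -10 (v(l) = -2*5 = -10)
O(M) = 10/3 (O(M) = -1/3*(-10) = 10/3)
376 + O(1/(10 + 1)) = 376 + 10/3 = 1138/3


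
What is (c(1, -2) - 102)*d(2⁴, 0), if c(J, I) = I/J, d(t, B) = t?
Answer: -1664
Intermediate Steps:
(c(1, -2) - 102)*d(2⁴, 0) = (-2/1 - 102)*2⁴ = (-2*1 - 102)*16 = (-2 - 102)*16 = -104*16 = -1664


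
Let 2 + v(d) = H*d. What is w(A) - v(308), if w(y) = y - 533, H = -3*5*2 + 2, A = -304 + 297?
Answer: 8086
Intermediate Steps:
A = -7
H = -28 (H = -15*2 + 2 = -30 + 2 = -28)
v(d) = -2 - 28*d
w(y) = -533 + y
w(A) - v(308) = (-533 - 7) - (-2 - 28*308) = -540 - (-2 - 8624) = -540 - 1*(-8626) = -540 + 8626 = 8086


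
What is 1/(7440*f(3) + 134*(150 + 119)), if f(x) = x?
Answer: 1/58366 ≈ 1.7133e-5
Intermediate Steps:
1/(7440*f(3) + 134*(150 + 119)) = 1/(7440*3 + 134*(150 + 119)) = 1/(22320 + 134*269) = 1/(22320 + 36046) = 1/58366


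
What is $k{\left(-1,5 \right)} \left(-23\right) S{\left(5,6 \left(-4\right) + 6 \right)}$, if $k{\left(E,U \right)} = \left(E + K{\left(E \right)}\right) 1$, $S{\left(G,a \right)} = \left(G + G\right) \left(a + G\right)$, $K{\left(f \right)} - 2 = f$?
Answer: $0$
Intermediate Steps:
$K{\left(f \right)} = 2 + f$
$S{\left(G,a \right)} = 2 G \left(G + a\right)$
$k{\left(E,U \right)} = 2 + 2 E$ ($k{\left(E,U \right)} = \left(E + \left(2 + E\right)\right) 1 = \left(2 + 2 E\right) 1 = 2 + 2 E$)
$k{\left(-1,5 \right)} \left(-23\right) S{\left(5,6 \left(-4\right) + 6 \right)} = \left(2 + 2 \left(-1\right)\right) \left(-23\right) 2 \cdot 5 \left(5 + \left(6 \left(-4\right) + 6\right)\right) = \left(2 - 2\right) \left(-23\right) 2 \cdot 5 \left(5 + \left(-24 + 6\right)\right) = 0 \left(-23\right) 2 \cdot 5 \left(5 - 18\right) = 0 \cdot 2 \cdot 5 \left(-13\right) = 0 \left(-130\right) = 0$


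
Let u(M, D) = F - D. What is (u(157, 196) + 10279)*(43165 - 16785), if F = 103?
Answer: 268706680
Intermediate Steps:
u(M, D) = 103 - D
(u(157, 196) + 10279)*(43165 - 16785) = ((103 - 1*196) + 10279)*(43165 - 16785) = ((103 - 196) + 10279)*26380 = (-93 + 10279)*26380 = 10186*26380 = 268706680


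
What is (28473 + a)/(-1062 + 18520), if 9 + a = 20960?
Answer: 24712/8729 ≈ 2.8310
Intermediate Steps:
a = 20951 (a = -9 + 20960 = 20951)
(28473 + a)/(-1062 + 18520) = (28473 + 20951)/(-1062 + 18520) = 49424/17458 = 49424*(1/17458) = 24712/8729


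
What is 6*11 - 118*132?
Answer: -15510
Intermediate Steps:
6*11 - 118*132 = 66 - 15576 = -15510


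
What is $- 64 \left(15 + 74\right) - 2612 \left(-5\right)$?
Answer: $7364$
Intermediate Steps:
$- 64 \left(15 + 74\right) - 2612 \left(-5\right) = \left(-64\right) 89 - -13060 = -5696 + 13060 = 7364$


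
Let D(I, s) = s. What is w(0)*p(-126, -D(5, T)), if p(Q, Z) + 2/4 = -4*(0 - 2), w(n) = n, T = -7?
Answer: 0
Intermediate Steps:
p(Q, Z) = 15/2 (p(Q, Z) = -½ - 4*(0 - 2) = -½ - 4*(-2) = -½ + 8 = 15/2)
w(0)*p(-126, -D(5, T)) = 0*(15/2) = 0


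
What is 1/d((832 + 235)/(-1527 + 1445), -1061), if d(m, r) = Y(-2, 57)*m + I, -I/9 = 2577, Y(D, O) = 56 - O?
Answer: -82/1900759 ≈ -4.3141e-5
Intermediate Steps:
I = -23193 (I = -9*2577 = -23193)
d(m, r) = -23193 - m (d(m, r) = (56 - 1*57)*m - 23193 = (56 - 57)*m - 23193 = -m - 23193 = -23193 - m)
1/d((832 + 235)/(-1527 + 1445), -1061) = 1/(-23193 - (832 + 235)/(-1527 + 1445)) = 1/(-23193 - 1067/(-82)) = 1/(-23193 - 1067*(-1)/82) = 1/(-23193 - 1*(-1067/82)) = 1/(-23193 + 1067/82) = 1/(-1900759/82) = -82/1900759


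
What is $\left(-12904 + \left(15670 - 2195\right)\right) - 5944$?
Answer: $-5373$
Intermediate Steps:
$\left(-12904 + \left(15670 - 2195\right)\right) - 5944 = \left(-12904 + 13475\right) - 5944 = 571 - 5944 = -5373$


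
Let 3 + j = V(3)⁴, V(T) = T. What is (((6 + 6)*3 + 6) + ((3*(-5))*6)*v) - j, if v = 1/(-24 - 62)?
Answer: -1503/43 ≈ -34.953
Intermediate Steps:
j = 78 (j = -3 + 3⁴ = -3 + 81 = 78)
v = -1/86 (v = 1/(-86) = -1/86 ≈ -0.011628)
(((6 + 6)*3 + 6) + ((3*(-5))*6)*v) - j = (((6 + 6)*3 + 6) + ((3*(-5))*6)*(-1/86)) - 1*78 = ((12*3 + 6) - 15*6*(-1/86)) - 78 = ((36 + 6) - 90*(-1/86)) - 78 = (42 + 45/43) - 78 = 1851/43 - 78 = -1503/43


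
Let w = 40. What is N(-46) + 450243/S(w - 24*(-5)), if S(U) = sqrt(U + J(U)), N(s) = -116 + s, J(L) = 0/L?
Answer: -162 + 450243*sqrt(10)/40 ≈ 35433.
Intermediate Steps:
J(L) = 0
S(U) = sqrt(U) (S(U) = sqrt(U + 0) = sqrt(U))
N(-46) + 450243/S(w - 24*(-5)) = (-116 - 46) + 450243/(sqrt(40 - 24*(-5))) = -162 + 450243/(sqrt(40 + 120)) = -162 + 450243/(sqrt(160)) = -162 + 450243/((4*sqrt(10))) = -162 + 450243*(sqrt(10)/40) = -162 + 450243*sqrt(10)/40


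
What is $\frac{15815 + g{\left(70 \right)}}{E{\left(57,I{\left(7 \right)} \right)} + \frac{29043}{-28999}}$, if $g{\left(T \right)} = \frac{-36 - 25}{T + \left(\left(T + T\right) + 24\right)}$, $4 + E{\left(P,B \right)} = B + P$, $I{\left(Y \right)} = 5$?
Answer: $\frac{107315120351}{386778366} \approx 277.46$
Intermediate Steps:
$E{\left(P,B \right)} = -4 + B + P$ ($E{\left(P,B \right)} = -4 + \left(B + P\right) = -4 + B + P$)
$g{\left(T \right)} = - \frac{61}{24 + 3 T}$ ($g{\left(T \right)} = - \frac{61}{T + \left(2 T + 24\right)} = - \frac{61}{T + \left(24 + 2 T\right)} = - \frac{61}{24 + 3 T}$)
$\frac{15815 + g{\left(70 \right)}}{E{\left(57,I{\left(7 \right)} \right)} + \frac{29043}{-28999}} = \frac{15815 - \frac{61}{24 + 3 \cdot 70}}{\left(-4 + 5 + 57\right) + \frac{29043}{-28999}} = \frac{15815 - \frac{61}{24 + 210}}{58 + 29043 \left(- \frac{1}{28999}\right)} = \frac{15815 - \frac{61}{234}}{58 - \frac{29043}{28999}} = \frac{15815 - \frac{61}{234}}{\frac{1652899}{28999}} = \left(15815 - \frac{61}{234}\right) \frac{28999}{1652899} = \frac{3700649}{234} \cdot \frac{28999}{1652899} = \frac{107315120351}{386778366}$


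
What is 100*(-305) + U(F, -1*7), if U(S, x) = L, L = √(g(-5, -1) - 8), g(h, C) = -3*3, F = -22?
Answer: -30500 + I*√17 ≈ -30500.0 + 4.1231*I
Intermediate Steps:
g(h, C) = -9
L = I*√17 (L = √(-9 - 8) = √(-17) = I*√17 ≈ 4.1231*I)
U(S, x) = I*√17
100*(-305) + U(F, -1*7) = 100*(-305) + I*√17 = -30500 + I*√17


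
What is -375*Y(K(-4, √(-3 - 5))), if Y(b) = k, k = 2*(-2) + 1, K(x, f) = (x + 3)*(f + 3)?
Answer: 1125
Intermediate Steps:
K(x, f) = (3 + f)*(3 + x) (K(x, f) = (3 + x)*(3 + f) = (3 + f)*(3 + x))
k = -3 (k = -4 + 1 = -3)
Y(b) = -3
-375*Y(K(-4, √(-3 - 5))) = -375*(-3) = 1125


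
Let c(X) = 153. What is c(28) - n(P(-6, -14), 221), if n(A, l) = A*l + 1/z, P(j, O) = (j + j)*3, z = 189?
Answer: 1532600/189 ≈ 8109.0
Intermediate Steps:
P(j, O) = 6*j (P(j, O) = (2*j)*3 = 6*j)
n(A, l) = 1/189 + A*l (n(A, l) = A*l + 1/189 = 1/189 + A*l)
c(28) - n(P(-6, -14), 221) = 153 - (1/189 + (6*(-6))*221) = 153 - (1/189 - 36*221) = 153 - (1/189 - 7956) = 153 - 1*(-1503683/189) = 153 + 1503683/189 = 1532600/189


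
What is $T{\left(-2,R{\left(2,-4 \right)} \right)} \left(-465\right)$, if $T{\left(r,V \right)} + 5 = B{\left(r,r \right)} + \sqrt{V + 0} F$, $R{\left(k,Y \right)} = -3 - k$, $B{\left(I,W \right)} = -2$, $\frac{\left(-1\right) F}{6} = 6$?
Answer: $3255 + 16740 i \sqrt{5} \approx 3255.0 + 37432.0 i$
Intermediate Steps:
$F = -36$ ($F = \left(-6\right) 6 = -36$)
$T{\left(r,V \right)} = -7 - 36 \sqrt{V}$ ($T{\left(r,V \right)} = -5 + \left(-2 + \sqrt{V + 0} \left(-36\right)\right) = -5 + \left(-2 + \sqrt{V} \left(-36\right)\right) = -5 - \left(2 + 36 \sqrt{V}\right) = -7 - 36 \sqrt{V}$)
$T{\left(-2,R{\left(2,-4 \right)} \right)} \left(-465\right) = \left(-7 - 36 \sqrt{-3 - 2}\right) \left(-465\right) = \left(-7 - 36 \sqrt{-5}\right) \left(-465\right) = \left(-7 - 36 i \sqrt{5}\right) \left(-465\right) = 3255 + 16740 i \sqrt{5}$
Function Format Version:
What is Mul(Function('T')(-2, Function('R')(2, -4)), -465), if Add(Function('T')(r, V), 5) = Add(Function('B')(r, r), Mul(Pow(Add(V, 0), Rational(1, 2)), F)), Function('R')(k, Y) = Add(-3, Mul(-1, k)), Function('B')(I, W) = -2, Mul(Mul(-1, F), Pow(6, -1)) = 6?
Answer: Add(3255, Mul(16740, I, Pow(5, Rational(1, 2)))) ≈ Add(3255.0, Mul(37432., I))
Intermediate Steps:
F = -36 (F = Mul(-6, 6) = -36)
Function('T')(r, V) = Add(-7, Mul(-36, Pow(V, Rational(1, 2)))) (Function('T')(r, V) = Add(-5, Add(-2, Mul(Pow(Add(V, 0), Rational(1, 2)), -36))) = Add(-5, Add(-2, Mul(Pow(V, Rational(1, 2)), -36))) = Add(-5, Add(-2, Mul(-36, Pow(V, Rational(1, 2))))) = Add(-7, Mul(-36, Pow(V, Rational(1, 2)))))
Mul(Function('T')(-2, Function('R')(2, -4)), -465) = Mul(Add(-7, Mul(-36, Pow(Add(-3, Mul(-1, 2)), Rational(1, 2)))), -465) = Mul(Add(-7, Mul(-36, Pow(Add(-3, -2), Rational(1, 2)))), -465) = Mul(Add(-7, Mul(-36, Pow(-5, Rational(1, 2)))), -465) = Mul(Add(-7, Mul(-36, Mul(I, Pow(5, Rational(1, 2))))), -465) = Mul(Add(-7, Mul(-36, I, Pow(5, Rational(1, 2)))), -465) = Add(3255, Mul(16740, I, Pow(5, Rational(1, 2))))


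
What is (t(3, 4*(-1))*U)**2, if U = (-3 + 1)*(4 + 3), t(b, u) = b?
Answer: 1764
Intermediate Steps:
U = -14 (U = -2*7 = -14)
(t(3, 4*(-1))*U)**2 = (3*(-14))**2 = (-42)**2 = 1764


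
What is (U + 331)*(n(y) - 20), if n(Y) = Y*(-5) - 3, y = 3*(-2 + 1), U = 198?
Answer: -4232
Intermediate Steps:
y = -3 (y = 3*(-1) = -3)
n(Y) = -3 - 5*Y (n(Y) = -5*Y - 3 = -3 - 5*Y)
(U + 331)*(n(y) - 20) = (198 + 331)*((-3 - 5*(-3)) - 20) = 529*((-3 + 15) - 20) = 529*(12 - 20) = 529*(-8) = -4232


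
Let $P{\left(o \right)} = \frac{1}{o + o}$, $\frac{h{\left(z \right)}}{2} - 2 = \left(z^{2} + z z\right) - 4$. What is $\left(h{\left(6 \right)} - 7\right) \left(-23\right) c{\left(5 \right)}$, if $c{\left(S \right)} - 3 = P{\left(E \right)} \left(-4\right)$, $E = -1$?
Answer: $-15295$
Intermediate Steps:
$h{\left(z \right)} = -4 + 4 z^{2}$ ($h{\left(z \right)} = 4 + 2 \left(\left(z^{2} + z z\right) - 4\right) = 4 + 2 \left(\left(z^{2} + z^{2}\right) - 4\right) = 4 + 2 \left(2 z^{2} - 4\right) = 4 + 2 \left(-4 + 2 z^{2}\right) = 4 + \left(-8 + 4 z^{2}\right) = -4 + 4 z^{2}$)
$P{\left(o \right)} = \frac{1}{2 o}$
$c{\left(S \right)} = 5$ ($c{\left(S \right)} = 3 + \frac{1}{2 \left(-1\right)} \left(-4\right) = 3 + \frac{1}{2} \left(-1\right) \left(-4\right) = 3 - -2 = 3 + 2 = 5$)
$\left(h{\left(6 \right)} - 7\right) \left(-23\right) c{\left(5 \right)} = \left(\left(-4 + 4 \cdot 6^{2}\right) - 7\right) \left(-23\right) 5 = \left(\left(-4 + 4 \cdot 36\right) - 7\right) \left(-23\right) 5 = \left(\left(-4 + 144\right) - 7\right) \left(-23\right) 5 = \left(140 - 7\right) \left(-23\right) 5 = 133 \left(-23\right) 5 = \left(-3059\right) 5 = -15295$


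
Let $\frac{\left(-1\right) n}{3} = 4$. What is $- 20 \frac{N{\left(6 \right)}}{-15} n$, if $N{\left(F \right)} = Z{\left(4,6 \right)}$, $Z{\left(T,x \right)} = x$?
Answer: $-96$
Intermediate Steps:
$n = -12$ ($n = \left(-3\right) 4 = -12$)
$N{\left(F \right)} = 6$
$- 20 \frac{N{\left(6 \right)}}{-15} n = - 20 \frac{6}{-15} \left(-12\right) = - 20 \cdot 6 \left(- \frac{1}{15}\right) \left(-12\right) = \left(-20\right) \left(- \frac{2}{5}\right) \left(-12\right) = 8 \left(-12\right) = -96$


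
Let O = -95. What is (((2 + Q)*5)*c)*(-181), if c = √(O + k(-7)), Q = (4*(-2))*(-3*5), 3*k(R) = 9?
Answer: -220820*I*√23 ≈ -1.059e+6*I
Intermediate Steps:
k(R) = 3 (k(R) = (⅓)*9 = 3)
Q = 120 (Q = -8*(-15) = 120)
c = 2*I*√23 (c = √(-95 + 3) = √(-92) = 2*I*√23 ≈ 9.5917*I)
(((2 + Q)*5)*c)*(-181) = (((2 + 120)*5)*(2*I*√23))*(-181) = ((122*5)*(2*I*√23))*(-181) = (610*(2*I*√23))*(-181) = (1220*I*√23)*(-181) = -220820*I*√23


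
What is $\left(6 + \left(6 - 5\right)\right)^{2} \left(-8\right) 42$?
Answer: $-16464$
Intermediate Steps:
$\left(6 + \left(6 - 5\right)\right)^{2} \left(-8\right) 42 = \left(6 + 1\right)^{2} \left(-8\right) 42 = 7^{2} \left(-8\right) 42 = 49 \left(-8\right) 42 = \left(-392\right) 42 = -16464$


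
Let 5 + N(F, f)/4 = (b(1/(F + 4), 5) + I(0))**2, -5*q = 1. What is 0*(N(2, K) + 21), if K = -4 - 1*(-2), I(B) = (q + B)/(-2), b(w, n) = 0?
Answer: 0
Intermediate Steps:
q = -1/5 (q = -1/5*1 = -1/5 ≈ -0.20000)
I(B) = 1/10 - B/2 (I(B) = (-1/5 + B)/(-2) = (-1/5 + B)*(-1/2) = 1/10 - B/2)
K = -2 (K = -4 + 2 = -2)
N(F, f) = -499/25 (N(F, f) = -20 + 4*(0 + (1/10 - 1/2*0))**2 = -20 + 4*(0 + (1/10 + 0))**2 = -20 + 4*(0 + 1/10)**2 = -20 + 4*(1/10)**2 = -20 + 4*(1/100) = -20 + 1/25 = -499/25)
0*(N(2, K) + 21) = 0*(-499/25 + 21) = 0*(26/25) = 0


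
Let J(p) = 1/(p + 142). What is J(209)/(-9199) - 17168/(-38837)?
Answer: 55432840795/125398808613 ≈ 0.44205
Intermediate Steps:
J(p) = 1/(142 + p)
J(209)/(-9199) - 17168/(-38837) = 1/((142 + 209)*(-9199)) - 17168/(-38837) = -1/9199/351 - 17168*(-1/38837) = (1/351)*(-1/9199) + 17168/38837 = -1/3228849 + 17168/38837 = 55432840795/125398808613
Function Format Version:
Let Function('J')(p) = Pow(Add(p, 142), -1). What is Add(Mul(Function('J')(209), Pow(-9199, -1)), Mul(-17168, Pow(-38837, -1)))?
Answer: Rational(55432840795, 125398808613) ≈ 0.44205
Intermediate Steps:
Function('J')(p) = Pow(Add(142, p), -1)
Add(Mul(Function('J')(209), Pow(-9199, -1)), Mul(-17168, Pow(-38837, -1))) = Add(Mul(Pow(Add(142, 209), -1), Pow(-9199, -1)), Mul(-17168, Pow(-38837, -1))) = Add(Mul(Pow(351, -1), Rational(-1, 9199)), Mul(-17168, Rational(-1, 38837))) = Add(Mul(Rational(1, 351), Rational(-1, 9199)), Rational(17168, 38837)) = Add(Rational(-1, 3228849), Rational(17168, 38837)) = Rational(55432840795, 125398808613)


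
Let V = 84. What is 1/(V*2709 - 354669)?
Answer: -1/127113 ≈ -7.8670e-6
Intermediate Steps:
1/(V*2709 - 354669) = 1/(84*2709 - 354669) = 1/(227556 - 354669) = 1/(-127113) = -1/127113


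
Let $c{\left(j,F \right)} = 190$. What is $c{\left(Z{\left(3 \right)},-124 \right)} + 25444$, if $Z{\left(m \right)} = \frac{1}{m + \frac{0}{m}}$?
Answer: $25634$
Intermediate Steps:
$Z{\left(m \right)} = \frac{1}{m}$ ($Z{\left(m \right)} = \frac{1}{m + 0} = \frac{1}{m}$)
$c{\left(Z{\left(3 \right)},-124 \right)} + 25444 = 190 + 25444 = 25634$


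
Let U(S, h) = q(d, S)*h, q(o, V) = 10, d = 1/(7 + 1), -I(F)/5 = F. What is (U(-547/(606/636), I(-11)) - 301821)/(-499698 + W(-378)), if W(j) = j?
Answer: 301271/500076 ≈ 0.60245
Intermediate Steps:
I(F) = -5*F
d = 1/8 ≈ 0.12500
U(S, h) = 10*h
(U(-547/(606/636), I(-11)) - 301821)/(-499698 + W(-378)) = (10*(-5*(-11)) - 301821)/(-499698 - 378) = (10*55 - 301821)/(-500076) = (550 - 301821)*(-1/500076) = -301271*(-1/500076) = 301271/500076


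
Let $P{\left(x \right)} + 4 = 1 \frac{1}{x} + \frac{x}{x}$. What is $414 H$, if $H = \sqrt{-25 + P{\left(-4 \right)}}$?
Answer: $207 i \sqrt{113} \approx 2200.4 i$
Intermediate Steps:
$P{\left(x \right)} = -3 + \frac{1}{x}$ ($P{\left(x \right)} = -4 + \left(1 \frac{1}{x} + \frac{x}{x}\right) = -4 + \left(\frac{1}{x} + 1\right) = -4 + \left(1 + \frac{1}{x}\right) = -3 + \frac{1}{x}$)
$H = \frac{i \sqrt{113}}{2}$ ($H = \sqrt{-25 - \left(3 - \frac{1}{-4}\right)} = \sqrt{-25 - \frac{13}{4}} = \sqrt{- \frac{113}{4}} = \frac{i \sqrt{113}}{2} \approx 5.3151 i$)
$414 H = 414 \frac{i \sqrt{113}}{2} = 207 i \sqrt{113}$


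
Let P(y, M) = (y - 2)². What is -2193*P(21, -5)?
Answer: -791673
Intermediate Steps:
P(y, M) = (-2 + y)²
-2193*P(21, -5) = -2193*(-2 + 21)² = -2193*19² = -2193*361 = -791673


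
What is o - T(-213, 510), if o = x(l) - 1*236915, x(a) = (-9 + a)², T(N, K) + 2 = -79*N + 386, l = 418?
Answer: -86845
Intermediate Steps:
T(N, K) = 384 - 79*N (T(N, K) = -2 + (-79*N + 386) = -2 + (386 - 79*N) = 384 - 79*N)
o = -69634 (o = (-9 + 418)² - 1*236915 = 409² - 236915 = 167281 - 236915 = -69634)
o - T(-213, 510) = -69634 - (384 - 79*(-213)) = -69634 - (384 + 16827) = -69634 - 1*17211 = -69634 - 17211 = -86845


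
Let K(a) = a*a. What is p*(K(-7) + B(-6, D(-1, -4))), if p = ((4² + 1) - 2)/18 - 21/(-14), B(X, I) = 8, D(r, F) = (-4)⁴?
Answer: 133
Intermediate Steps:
D(r, F) = 256
K(a) = a²
p = 7/3 (p = ((16 + 1) - 2)*(1/18) - 21*(-1/14) = (17 - 2)*(1/18) + 3/2 = 15*(1/18) + 3/2 = ⅚ + 3/2 = 7/3 ≈ 2.3333)
p*(K(-7) + B(-6, D(-1, -4))) = 7*((-7)² + 8)/3 = 7*(49 + 8)/3 = (7/3)*57 = 133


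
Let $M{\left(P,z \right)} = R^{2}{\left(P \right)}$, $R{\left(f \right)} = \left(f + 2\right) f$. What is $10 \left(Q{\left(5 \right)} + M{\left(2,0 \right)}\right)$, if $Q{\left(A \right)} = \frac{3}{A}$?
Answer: $646$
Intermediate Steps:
$R{\left(f \right)} = f \left(2 + f\right)$ ($R{\left(f \right)} = \left(2 + f\right) f = f \left(2 + f\right)$)
$M{\left(P,z \right)} = P^{2} \left(2 + P\right)^{2}$ ($M{\left(P,z \right)} = \left(P \left(2 + P\right)\right)^{2} = P^{2} \left(2 + P\right)^{2}$)
$10 \left(Q{\left(5 \right)} + M{\left(2,0 \right)}\right) = 10 \left(\frac{3}{5} + 2^{2} \left(2 + 2\right)^{2}\right) = 10 \left(3 \cdot \frac{1}{5} + 4 \cdot 4^{2}\right) = 10 \left(\frac{3}{5} + 4 \cdot 16\right) = 10 \left(\frac{3}{5} + 64\right) = 10 \cdot \frac{323}{5} = 646$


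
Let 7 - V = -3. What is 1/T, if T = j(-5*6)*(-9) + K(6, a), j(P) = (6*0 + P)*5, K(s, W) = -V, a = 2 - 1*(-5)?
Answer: 1/1340 ≈ 0.00074627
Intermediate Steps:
a = 7 (a = 2 + 5 = 7)
V = 10 (V = 7 - 1*(-3) = 7 + 3 = 10)
K(s, W) = -10 (K(s, W) = -1*10 = -10)
j(P) = 5*P (j(P) = (0 + P)*5 = P*5 = 5*P)
T = 1340 (T = (5*(-5*6))*(-9) - 10 = (5*(-30))*(-9) - 10 = -150*(-9) - 10 = 1350 - 10 = 1340)
1/T = 1/1340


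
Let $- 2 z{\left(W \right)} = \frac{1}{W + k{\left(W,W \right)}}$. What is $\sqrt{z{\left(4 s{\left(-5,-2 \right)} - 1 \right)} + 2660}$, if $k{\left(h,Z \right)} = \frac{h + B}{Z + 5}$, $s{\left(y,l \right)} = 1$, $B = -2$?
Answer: $\frac{8 \sqrt{1039}}{5} \approx 51.574$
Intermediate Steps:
$k{\left(h,Z \right)} = \frac{-2 + h}{5 + Z}$ ($k{\left(h,Z \right)} = \frac{h - 2}{Z + 5} = \frac{-2 + h}{5 + Z}$)
$z{\left(W \right)} = - \frac{1}{2 \left(W + \frac{-2 + W}{5 + W}\right)}$
$\sqrt{z{\left(4 s{\left(-5,-2 \right)} - 1 \right)} + 2660} = \sqrt{\frac{-5 - \left(4 \cdot 1 - 1\right)}{2 \left(-2 + \left(4 \cdot 1 - 1\right)^{2} + 6 \left(4 \cdot 1 - 1\right)\right)} + 2660} = \sqrt{\frac{-5 - \left(4 - 1\right)}{2 \left(-2 + \left(4 - 1\right)^{2} + 6 \left(4 - 1\right)\right)} + 2660} = \sqrt{\frac{-5 - 3}{2 \left(-2 + 3^{2} + 6 \cdot 3\right)} + 2660} = \sqrt{\frac{-5 - 3}{2 \left(-2 + 9 + 18\right)} + 2660} = \sqrt{\frac{1}{2} \cdot \frac{1}{25} \left(-8\right) + 2660} = \sqrt{- \frac{4}{25} + 2660} = \sqrt{\frac{66496}{25}} = \frac{8 \sqrt{1039}}{5}$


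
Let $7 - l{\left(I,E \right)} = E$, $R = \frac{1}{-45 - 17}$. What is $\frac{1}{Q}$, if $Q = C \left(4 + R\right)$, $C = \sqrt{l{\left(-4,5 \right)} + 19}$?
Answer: $\frac{62 \sqrt{21}}{5187} \approx 0.054775$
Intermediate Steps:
$R = - \frac{1}{62}$ ($R = \frac{1}{-62} = - \frac{1}{62} \approx -0.016129$)
$l{\left(I,E \right)} = 7 - E$
$C = \sqrt{21}$ ($C = \sqrt{\left(7 - 5\right) + 19} = \sqrt{2 + 19} = \sqrt{21} \approx 4.5826$)
$Q = \frac{247 \sqrt{21}}{62}$ ($Q = \sqrt{21} \left(4 - \frac{1}{62}\right) = \sqrt{21} \cdot \frac{247}{62} = \frac{247 \sqrt{21}}{62} \approx 18.256$)
$\frac{1}{Q} = \frac{1}{\frac{247}{62} \sqrt{21}} = \frac{62 \sqrt{21}}{5187}$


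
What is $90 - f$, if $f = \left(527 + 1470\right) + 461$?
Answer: $-2368$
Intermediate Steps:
$f = 2458$ ($f = 1997 + 461 = 2458$)
$90 - f = 90 - 2458 = -2368$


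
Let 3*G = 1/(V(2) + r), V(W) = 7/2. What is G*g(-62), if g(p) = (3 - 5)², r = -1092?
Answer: -8/6531 ≈ -0.0012249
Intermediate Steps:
g(p) = 4 (g(p) = (-2)² = 4)
V(W) = 7/2 (V(W) = 7*(½) = 7/2)
G = -2/6531 (G = 1/(3*(7/2 - 1092)) = 1/(3*(-2177/2)) = (⅓)*(-2/2177) = -2/6531 ≈ -0.00030623)
G*g(-62) = -2/6531*4 = -8/6531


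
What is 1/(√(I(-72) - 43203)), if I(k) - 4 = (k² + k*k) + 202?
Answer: -I*√32629/32629 ≈ -0.005536*I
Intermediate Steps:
I(k) = 206 + 2*k² (I(k) = 4 + ((k² + k*k) + 202) = 4 + ((k² + k²) + 202) = 4 + (2*k² + 202) = 4 + (202 + 2*k²) = 206 + 2*k²)
1/(√(I(-72) - 43203)) = 1/(√((206 + 2*(-72)²) - 43203)) = 1/(√((206 + 2*5184) - 43203)) = 1/(√((206 + 10368) - 43203)) = 1/(√(10574 - 43203)) = 1/(√(-32629)) = 1/(I*√32629) = -I*√32629/32629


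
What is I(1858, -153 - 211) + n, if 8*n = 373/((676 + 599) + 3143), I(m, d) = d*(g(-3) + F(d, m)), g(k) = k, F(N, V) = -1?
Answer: 51461237/35344 ≈ 1456.0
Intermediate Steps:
I(m, d) = -4*d (I(m, d) = d*(-3 - 1) = d*(-4) = -4*d)
n = 373/35344 (n = (373/((676 + 599) + 3143))/8 = (373/(1275 + 3143))/8 = (373/4418)/8 = ((1/4418)*373)/8 = (⅛)*(373/4418) = 373/35344 ≈ 0.010553)
I(1858, -153 - 211) + n = -4*(-153 - 211) + 373/35344 = -4*(-364) + 373/35344 = 1456 + 373/35344 = 51461237/35344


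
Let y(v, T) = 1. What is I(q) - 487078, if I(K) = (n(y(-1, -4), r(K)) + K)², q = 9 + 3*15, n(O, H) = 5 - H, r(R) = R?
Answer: -487053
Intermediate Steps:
q = 54 (q = 9 + 45 = 54)
I(K) = 25 (I(K) = ((5 - K) + K)² = 5² = 25)
I(q) - 487078 = 25 - 487078 = -487053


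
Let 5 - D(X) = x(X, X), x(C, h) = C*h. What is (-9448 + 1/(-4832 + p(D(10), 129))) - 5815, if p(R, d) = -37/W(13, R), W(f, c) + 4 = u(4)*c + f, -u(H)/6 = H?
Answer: -168816184844/11060485 ≈ -15263.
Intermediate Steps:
u(H) = -6*H
W(f, c) = -4 + f - 24*c (W(f, c) = -4 + ((-6*4)*c + f) = -4 + (-24*c + f) = -4 + (f - 24*c) = -4 + f - 24*c)
D(X) = 5 - X² (D(X) = 5 - X*X = 5 - X²)
p(R, d) = -37/(9 - 24*R) (p(R, d) = -37/(-4 + 13 - 24*R) = -37/(9 - 24*R))
(-9448 + 1/(-4832 + p(D(10), 129))) - 5815 = (-9448 + 1/(-4832 + 37/(3*(-3 + 8*(5 - 1*10²))))) - 5815 = (-9448 + 1/(-4832 + 37/(3*(-3 + 8*(5 - 1*100))))) - 5815 = (-9448 + 1/(-4832 + 37/(3*(-3 + 8*(5 - 100))))) - 5815 = (-9448 + 1/(-4832 + 37/(3*(-3 + 8*(-95))))) - 5815 = (-9448 + 1/(-4832 + 37/(3*(-3 - 760)))) - 5815 = (-9448 + 1/(-4832 + (37/3)/(-763))) - 5815 = (-9448 + 1/(-4832 + (37/3)*(-1/763))) - 5815 = (-9448 + 1/(-4832 - 37/2289)) - 5815 = (-9448 + 1/(-11060485/2289)) - 5815 = (-9448 - 2289/11060485) - 5815 = -104499464569/11060485 - 5815 = -168816184844/11060485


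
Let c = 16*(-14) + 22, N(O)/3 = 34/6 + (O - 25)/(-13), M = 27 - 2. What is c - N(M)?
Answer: -219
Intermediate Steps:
M = 25
N(O) = 296/13 - 3*O/13 (N(O) = 3*(34/6 + (O - 25)/(-13)) = 3*(34*(⅙) + (-25 + O)*(-1/13)) = 3*(17/3 + (25/13 - O/13)) = 3*(296/39 - O/13) = 296/13 - 3*O/13)
c = -202 (c = -224 + 22 = -202)
c - N(M) = -202 - (296/13 - 3/13*25) = -202 - (296/13 - 75/13) = -202 - 1*17 = -202 - 17 = -219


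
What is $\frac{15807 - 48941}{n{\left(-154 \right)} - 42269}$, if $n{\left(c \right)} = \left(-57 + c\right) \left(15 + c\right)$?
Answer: $\frac{16567}{6470} \approx 2.5606$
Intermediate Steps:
$\frac{15807 - 48941}{n{\left(-154 \right)} - 42269} = \frac{15807 - 48941}{\left(-855 + \left(-154\right)^{2} - -6468\right) - 42269} = - \frac{33134}{\left(-855 + 23716 + 6468\right) - 42269} = - \frac{33134}{29329 - 42269} = - \frac{33134}{-12940} = \left(-33134\right) \left(- \frac{1}{12940}\right) = \frac{16567}{6470}$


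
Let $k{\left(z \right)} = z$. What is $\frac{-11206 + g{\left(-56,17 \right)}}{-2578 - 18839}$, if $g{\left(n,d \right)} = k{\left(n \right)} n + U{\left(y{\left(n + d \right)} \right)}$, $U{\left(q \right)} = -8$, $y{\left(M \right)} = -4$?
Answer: $\frac{8078}{21417} \approx 0.37718$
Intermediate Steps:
$g{\left(n,d \right)} = -8 + n^{2}$ ($g{\left(n,d \right)} = n n - 8 = n^{2} - 8 = -8 + n^{2}$)
$\frac{-11206 + g{\left(-56,17 \right)}}{-2578 - 18839} = \frac{-11206 - \left(8 - \left(-56\right)^{2}\right)}{-2578 - 18839} = \frac{-11206 + \left(-8 + 3136\right)}{-21417} = \left(-11206 + 3128\right) \left(- \frac{1}{21417}\right) = \left(-8078\right) \left(- \frac{1}{21417}\right) = \frac{8078}{21417}$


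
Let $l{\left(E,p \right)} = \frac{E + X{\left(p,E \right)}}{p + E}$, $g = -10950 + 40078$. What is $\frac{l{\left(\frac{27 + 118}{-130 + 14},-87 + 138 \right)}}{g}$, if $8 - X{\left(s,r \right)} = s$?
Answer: $- \frac{177}{5796472} \approx -3.0536 \cdot 10^{-5}$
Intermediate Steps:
$X{\left(s,r \right)} = 8 - s$
$g = 29128$
$l{\left(E,p \right)} = \frac{8 + E - p}{E + p}$ ($l{\left(E,p \right)} = \frac{E - \left(-8 + p\right)}{p + E} = \frac{8 + E - p}{E + p}$)
$\frac{l{\left(\frac{27 + 118}{-130 + 14},-87 + 138 \right)}}{g} = \frac{\frac{1}{\frac{27 + 118}{-130 + 14} + \left(-87 + 138\right)} \left(8 + \frac{27 + 118}{-130 + 14} - \left(-87 + 138\right)\right)}{29128} = \frac{8 + \frac{145}{-116} - 51}{\frac{145}{-116} + 51} \cdot \frac{1}{29128} = \frac{8 + 145 \left(- \frac{1}{116}\right) - 51}{145 \left(- \frac{1}{116}\right) + 51} \cdot \frac{1}{29128} = \frac{8 - \frac{5}{4} - 51}{- \frac{5}{4} + 51} \cdot \frac{1}{29128} = \frac{1}{\frac{199}{4}} \left(- \frac{177}{4}\right) \frac{1}{29128} = \frac{4}{199} \left(- \frac{177}{4}\right) \frac{1}{29128} = \left(- \frac{177}{199}\right) \frac{1}{29128} = - \frac{177}{5796472}$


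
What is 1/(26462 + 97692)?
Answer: 1/124154 ≈ 8.0545e-6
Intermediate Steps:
1/(26462 + 97692) = 1/124154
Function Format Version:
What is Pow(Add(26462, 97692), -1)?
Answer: Rational(1, 124154) ≈ 8.0545e-6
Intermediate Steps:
Pow(Add(26462, 97692), -1) = Pow(124154, -1) = Rational(1, 124154)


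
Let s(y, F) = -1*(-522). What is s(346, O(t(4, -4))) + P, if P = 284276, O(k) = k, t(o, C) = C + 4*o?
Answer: 284798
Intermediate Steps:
s(y, F) = 522
s(346, O(t(4, -4))) + P = 522 + 284276 = 284798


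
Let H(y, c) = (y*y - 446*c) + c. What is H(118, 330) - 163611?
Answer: -296537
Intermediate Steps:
H(y, c) = y**2 - 445*c (H(y, c) = (y**2 - 446*c) + c = y**2 - 445*c)
H(118, 330) - 163611 = (118**2 - 445*330) - 163611 = (13924 - 146850) - 163611 = -132926 - 163611 = -296537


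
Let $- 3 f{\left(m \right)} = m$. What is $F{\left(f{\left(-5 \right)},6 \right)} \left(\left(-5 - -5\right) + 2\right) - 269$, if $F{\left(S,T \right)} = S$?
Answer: $- \frac{797}{3} \approx -265.67$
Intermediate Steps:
$f{\left(m \right)} = - \frac{m}{3}$
$F{\left(f{\left(-5 \right)},6 \right)} \left(\left(-5 - -5\right) + 2\right) - 269 = \left(- \frac{1}{3}\right) \left(-5\right) \left(\left(-5 - -5\right) + 2\right) - 269 = \frac{5 \left(\left(-5 + 5\right) + 2\right)}{3} - 269 = \frac{5 \left(0 + 2\right)}{3} - 269 = \frac{5}{3} \cdot 2 - 269 = \frac{10}{3} - 269 = - \frac{797}{3}$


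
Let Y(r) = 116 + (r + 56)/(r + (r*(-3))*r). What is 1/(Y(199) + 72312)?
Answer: 118604/8590250257 ≈ 1.3807e-5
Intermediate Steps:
Y(r) = 116 + (56 + r)/(r - 3*r²) (Y(r) = 116 + (56 + r)/(r + (-3*r)*r) = 116 + (56 + r)/(r - 3*r²))
1/(Y(199) + 72312) = 1/((-56 - 117*199 + 348*199²)/(199*(-1 + 3*199)) + 72312) = 1/((-56 - 23283 + 348*39601)/(199*(-1 + 597)) + 72312) = 1/((1/199)*(-56 - 23283 + 13781148)/596 + 72312) = 1/((1/199)*(1/596)*13757809 + 72312) = 1/(13757809/118604 + 72312) = 1/(8590250257/118604) = 118604/8590250257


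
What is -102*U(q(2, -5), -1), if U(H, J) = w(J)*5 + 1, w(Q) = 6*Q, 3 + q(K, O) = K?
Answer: 2958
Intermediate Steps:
q(K, O) = -3 + K
U(H, J) = 1 + 30*J (U(H, J) = (6*J)*5 + 1 = 30*J + 1 = 1 + 30*J)
-102*U(q(2, -5), -1) = -102*(1 + 30*(-1)) = -102*(1 - 30) = -102*(-29) = 2958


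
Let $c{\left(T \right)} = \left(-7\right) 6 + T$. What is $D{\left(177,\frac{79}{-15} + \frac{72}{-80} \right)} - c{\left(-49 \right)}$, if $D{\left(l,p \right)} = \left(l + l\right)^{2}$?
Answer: $125407$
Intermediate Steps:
$c{\left(T \right)} = -42 + T$
$D{\left(l,p \right)} = 4 l^{2}$ ($D{\left(l,p \right)} = \left(2 l\right)^{2} = 4 l^{2}$)
$D{\left(177,\frac{79}{-15} + \frac{72}{-80} \right)} - c{\left(-49 \right)} = 4 \cdot 177^{2} - \left(-42 - 49\right) = 4 \cdot 31329 - -91 = 125316 + 91 = 125407$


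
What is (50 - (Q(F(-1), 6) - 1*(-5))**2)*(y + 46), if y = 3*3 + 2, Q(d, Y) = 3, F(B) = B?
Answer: -798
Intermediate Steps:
y = 11 (y = 9 + 2 = 11)
(50 - (Q(F(-1), 6) - 1*(-5))**2)*(y + 46) = (50 - (3 - 1*(-5))**2)*(11 + 46) = (50 - (3 + 5)**2)*57 = (50 - 1*8**2)*57 = (50 - 1*64)*57 = (50 - 64)*57 = -14*57 = -798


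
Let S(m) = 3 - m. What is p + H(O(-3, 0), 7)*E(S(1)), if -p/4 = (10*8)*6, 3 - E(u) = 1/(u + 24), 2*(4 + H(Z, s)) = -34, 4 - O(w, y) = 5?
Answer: -51537/26 ≈ -1982.2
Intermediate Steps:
O(w, y) = -1 (O(w, y) = 4 - 1*5 = 4 - 5 = -1)
H(Z, s) = -21 (H(Z, s) = -4 + (½)*(-34) = -4 - 17 = -21)
E(u) = 3 - 1/(24 + u) (E(u) = 3 - 1/(u + 24) = 3 - 1/(24 + u))
p = -1920 (p = -4*10*8*6 = -320*6 = -4*480 = -1920)
p + H(O(-3, 0), 7)*E(S(1)) = -1920 - 21*(71 + 3*(3 - 1*1))/(24 + (3 - 1*1)) = -1920 - 21*(71 + 3*(3 - 1))/(24 + (3 - 1)) = -1920 - 21*(71 + 3*2)/(24 + 2) = -1920 - 21*(71 + 6)/26 = -1920 - 21*77/26 = -1920 - 1617/26 = -51537/26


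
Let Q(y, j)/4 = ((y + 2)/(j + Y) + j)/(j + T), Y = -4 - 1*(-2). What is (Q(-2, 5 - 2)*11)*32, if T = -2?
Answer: 4224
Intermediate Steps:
Y = -2 (Y = -4 + 2 = -2)
Q(y, j) = 4*(j + (2 + y)/(-2 + j))/(-2 + j) (Q(y, j) = 4*(((y + 2)/(j - 2) + j)/(j - 2)) = 4*(((2 + y)/(-2 + j) + j)/(-2 + j)) = 4*((j + (2 + y)/(-2 + j))/(-2 + j)) = 4*(j + (2 + y)/(-2 + j))/(-2 + j))
(Q(-2, 5 - 2)*11)*32 = ((4*(2 - 2 + (5 - 2)² - 2*(5 - 2))/(4 + (5 - 2)² - 4*(5 - 2)))*11)*32 = ((4*(2 - 2 + 3² - 2*3)/(4 + 3² - 4*3))*11)*32 = ((4*(2 - 2 + 9 - 6)/(4 + 9 - 12))*11)*32 = ((4*3/1)*11)*32 = ((4*1*3)*11)*32 = (12*11)*32 = 132*32 = 4224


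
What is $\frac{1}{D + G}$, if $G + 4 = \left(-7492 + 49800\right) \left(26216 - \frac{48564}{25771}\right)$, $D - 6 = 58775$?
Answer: $\frac{25771}{28583275269443} \approx 9.0161 \cdot 10^{-10}$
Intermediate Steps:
$D = 58781$ ($D = 6 + 58775 = 58781$)
$G = \frac{28581760424292}{25771}$ ($G = -4 + \left(-7492 + 49800\right) \left(26216 - \frac{48564}{25771}\right) = -4 + 42308 \left(26216 - \frac{48564}{25771}\right) = -4 + 42308 \cdot \frac{675563972}{25771} = -4 + \frac{28581760527376}{25771} = \frac{28581760424292}{25771} \approx 1.1091 \cdot 10^{9}$)
$\frac{1}{D + G} = \frac{1}{58781 + \frac{28581760424292}{25771}} = \frac{1}{\frac{28583275269443}{25771}} = \frac{25771}{28583275269443}$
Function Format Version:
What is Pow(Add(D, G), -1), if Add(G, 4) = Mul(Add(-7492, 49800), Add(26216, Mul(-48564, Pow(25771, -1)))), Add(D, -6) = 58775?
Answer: Rational(25771, 28583275269443) ≈ 9.0161e-10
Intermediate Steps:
D = 58781 (D = Add(6, 58775) = 58781)
G = Rational(28581760424292, 25771) (G = Add(-4, Mul(Add(-7492, 49800), Add(26216, Mul(-48564, Pow(25771, -1))))) = Add(-4, Mul(42308, Add(26216, Mul(-48564, Rational(1, 25771))))) = Add(-4, Mul(42308, Add(26216, Rational(-48564, 25771)))) = Add(-4, Mul(42308, Rational(675563972, 25771))) = Add(-4, Rational(28581760527376, 25771)) = Rational(28581760424292, 25771) ≈ 1.1091e+9)
Pow(Add(D, G), -1) = Pow(Add(58781, Rational(28581760424292, 25771)), -1) = Pow(Rational(28583275269443, 25771), -1) = Rational(25771, 28583275269443)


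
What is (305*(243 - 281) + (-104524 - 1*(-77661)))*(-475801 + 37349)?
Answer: 16859794756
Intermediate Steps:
(305*(243 - 281) + (-104524 - 1*(-77661)))*(-475801 + 37349) = (305*(-38) + (-104524 + 77661))*(-438452) = (-11590 - 26863)*(-438452) = -38453*(-438452) = 16859794756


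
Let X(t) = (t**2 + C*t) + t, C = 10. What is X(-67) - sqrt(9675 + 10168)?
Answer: 3752 - sqrt(19843) ≈ 3611.1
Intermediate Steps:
X(t) = t**2 + 11*t (X(t) = (t**2 + 10*t) + t = t**2 + 11*t)
X(-67) - sqrt(9675 + 10168) = -67*(11 - 67) - sqrt(9675 + 10168) = -67*(-56) - sqrt(19843) = 3752 - sqrt(19843)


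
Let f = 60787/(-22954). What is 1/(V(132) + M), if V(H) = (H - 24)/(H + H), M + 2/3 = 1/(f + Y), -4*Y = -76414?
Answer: -2411425236/620998435 ≈ -3.8831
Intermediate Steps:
Y = 38207/2 (Y = -¼*(-76414) = 38207/2 ≈ 19104.)
f = -60787/22954 (f = 60787*(-1/22954) = -60787/22954 ≈ -2.6482)
M = -146135507/219220476 (M = -⅔ + 1/(-60787/22954 + 38207/2) = -⅔ + 1/(219220476/11477) = -⅔ + 11477/219220476 = -146135507/219220476 ≈ -0.66661)
V(H) = (-24 + H)/(2*H) (V(H) = (-24 + H)/((2*H)) = (-24 + H)*(1/(2*H)) = (-24 + H)/(2*H))
1/(V(132) + M) = 1/((½)*(-24 + 132)/132 - 146135507/219220476) = 1/((½)*(1/132)*108 - 146135507/219220476) = 1/(9/22 - 146135507/219220476) = 1/(-620998435/2411425236) = -2411425236/620998435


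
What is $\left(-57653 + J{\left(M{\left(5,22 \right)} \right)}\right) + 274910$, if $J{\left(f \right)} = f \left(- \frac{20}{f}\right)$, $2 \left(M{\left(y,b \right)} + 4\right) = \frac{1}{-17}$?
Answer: $217237$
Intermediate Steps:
$M{\left(y,b \right)} = - \frac{137}{34}$ ($M{\left(y,b \right)} = -4 + \frac{1}{2 \left(-17\right)} = -4 + \frac{1}{2} \left(- \frac{1}{17}\right) = -4 - \frac{1}{34} = - \frac{137}{34}$)
$J{\left(f \right)} = -20$
$\left(-57653 + J{\left(M{\left(5,22 \right)} \right)}\right) + 274910 = \left(-57653 - 20\right) + 274910 = -57673 + 274910 = 217237$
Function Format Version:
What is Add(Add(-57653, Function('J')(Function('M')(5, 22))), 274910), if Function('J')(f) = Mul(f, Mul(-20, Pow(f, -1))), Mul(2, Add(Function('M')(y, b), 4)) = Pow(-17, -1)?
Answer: 217237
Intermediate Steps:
Function('M')(y, b) = Rational(-137, 34) (Function('M')(y, b) = Add(-4, Mul(Rational(1, 2), Pow(-17, -1))) = Add(-4, Mul(Rational(1, 2), Rational(-1, 17))) = Add(-4, Rational(-1, 34)) = Rational(-137, 34))
Function('J')(f) = -20
Add(Add(-57653, Function('J')(Function('M')(5, 22))), 274910) = Add(Add(-57653, -20), 274910) = Add(-57673, 274910) = 217237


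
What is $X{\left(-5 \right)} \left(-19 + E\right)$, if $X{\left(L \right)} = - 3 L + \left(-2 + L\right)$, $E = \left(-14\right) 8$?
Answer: $-1048$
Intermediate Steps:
$E = -112$
$X{\left(L \right)} = -2 - 2 L$
$X{\left(-5 \right)} \left(-19 + E\right) = \left(-2 - -10\right) \left(-19 - 112\right) = \left(-2 + 10\right) \left(-131\right) = 8 \left(-131\right) = -1048$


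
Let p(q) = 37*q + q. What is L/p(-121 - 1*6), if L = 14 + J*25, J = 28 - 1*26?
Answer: -32/2413 ≈ -0.013261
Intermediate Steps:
J = 2 (J = 28 - 26 = 2)
p(q) = 38*q
L = 64 (L = 14 + 2*25 = 14 + 50 = 64)
L/p(-121 - 1*6) = 64/((38*(-121 - 1*6))) = 64/((38*(-121 - 6))) = 64/((38*(-127))) = 64/(-4826) = 64*(-1/4826) = -32/2413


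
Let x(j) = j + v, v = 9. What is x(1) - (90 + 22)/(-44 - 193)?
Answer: 2482/237 ≈ 10.473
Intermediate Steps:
x(j) = 9 + j (x(j) = j + 9 = 9 + j)
x(1) - (90 + 22)/(-44 - 193) = (9 + 1) - (90 + 22)/(-44 - 193) = 10 - 112/(-237) = 10 - 112*(-1)/237 = 10 - 1*(-112/237) = 10 + 112/237 = 2482/237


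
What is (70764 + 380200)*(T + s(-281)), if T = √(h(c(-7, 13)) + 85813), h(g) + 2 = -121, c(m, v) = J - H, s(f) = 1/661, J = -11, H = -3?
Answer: 450964/661 + 450964*√85690 ≈ 1.3201e+8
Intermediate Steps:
s(f) = 1/661
c(m, v) = -8 (c(m, v) = -11 - 1*(-3) = -11 + 3 = -8)
h(g) = -123 (h(g) = -2 - 121 = -123)
T = √85690 (T = √(-123 + 85813) = √85690 ≈ 292.73)
(70764 + 380200)*(T + s(-281)) = (70764 + 380200)*(√85690 + 1/661) = 450964*(1/661 + √85690) = 450964/661 + 450964*√85690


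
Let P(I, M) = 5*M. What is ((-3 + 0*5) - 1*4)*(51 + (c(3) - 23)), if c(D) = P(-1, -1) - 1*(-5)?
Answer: -196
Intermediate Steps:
c(D) = 0 (c(D) = 5*(-1) - 1*(-5) = -5 + 5 = 0)
((-3 + 0*5) - 1*4)*(51 + (c(3) - 23)) = ((-3 + 0*5) - 1*4)*(51 + (0 - 23)) = ((-3 + 0) - 4)*(51 - 23) = (-3 - 4)*28 = -7*28 = -196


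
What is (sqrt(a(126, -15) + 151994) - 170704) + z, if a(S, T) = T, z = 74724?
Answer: -95980 + sqrt(151979) ≈ -95590.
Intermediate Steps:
(sqrt(a(126, -15) + 151994) - 170704) + z = (sqrt(-15 + 151994) - 170704) + 74724 = (sqrt(151979) - 170704) + 74724 = (-170704 + sqrt(151979)) + 74724 = -95980 + sqrt(151979)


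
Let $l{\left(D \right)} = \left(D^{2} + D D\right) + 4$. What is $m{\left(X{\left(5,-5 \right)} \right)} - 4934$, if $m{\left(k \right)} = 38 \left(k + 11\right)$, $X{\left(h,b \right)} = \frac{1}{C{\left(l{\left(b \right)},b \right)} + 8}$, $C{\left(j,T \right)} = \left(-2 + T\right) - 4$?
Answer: $- \frac{13586}{3} \approx -4528.7$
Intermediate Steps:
$l{\left(D \right)} = 4 + 2 D^{2}$ ($l{\left(D \right)} = \left(D^{2} + D^{2}\right) + 4 = 2 D^{2} + 4 = 4 + 2 D^{2}$)
$C{\left(j,T \right)} = -6 + T$
$X{\left(h,b \right)} = \frac{1}{2 + b}$ ($X{\left(h,b \right)} = \frac{1}{\left(-6 + b\right) + 8} = \frac{1}{2 + b}$)
$m{\left(k \right)} = 418 + 38 k$ ($m{\left(k \right)} = 38 \left(11 + k\right) = 418 + 38 k$)
$m{\left(X{\left(5,-5 \right)} \right)} - 4934 = \left(418 + \frac{38}{2 - 5}\right) - 4934 = \left(418 + \frac{38}{-3}\right) - 4934 = \left(418 + 38 \left(- \frac{1}{3}\right)\right) - 4934 = \left(418 - \frac{38}{3}\right) - 4934 = \frac{1216}{3} - 4934 = - \frac{13586}{3}$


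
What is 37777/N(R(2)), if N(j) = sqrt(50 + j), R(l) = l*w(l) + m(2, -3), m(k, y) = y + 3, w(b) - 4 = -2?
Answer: 37777*sqrt(6)/18 ≈ 5140.8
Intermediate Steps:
w(b) = 2 (w(b) = 4 - 2 = 2)
m(k, y) = 3 + y
R(l) = 2*l (R(l) = l*2 + (3 - 3) = 2*l + 0 = 2*l)
37777/N(R(2)) = 37777/(sqrt(50 + 2*2)) = 37777/(sqrt(50 + 4)) = 37777/(sqrt(54)) = 37777/((3*sqrt(6))) = 37777*(sqrt(6)/18) = 37777*sqrt(6)/18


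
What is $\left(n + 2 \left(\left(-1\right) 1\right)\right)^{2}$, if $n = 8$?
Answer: $36$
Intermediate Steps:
$\left(n + 2 \left(\left(-1\right) 1\right)\right)^{2} = \left(8 + 2 \left(\left(-1\right) 1\right)\right)^{2} = \left(8 + 2 \left(-1\right)\right)^{2} = \left(8 - 2\right)^{2} = 6^{2} = 36$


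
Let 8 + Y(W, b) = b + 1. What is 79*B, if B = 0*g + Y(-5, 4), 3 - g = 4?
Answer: -237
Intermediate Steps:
g = -1 (g = 3 - 1*4 = 3 - 4 = -1)
Y(W, b) = -7 + b (Y(W, b) = -8 + (b + 1) = -8 + (1 + b) = -7 + b)
B = -3 (B = 0*(-1) + (-7 + 4) = 0 - 3 = -3)
79*B = 79*(-3) = -237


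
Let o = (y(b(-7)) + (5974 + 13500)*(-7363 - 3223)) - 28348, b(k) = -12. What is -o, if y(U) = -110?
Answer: 206180222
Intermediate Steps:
o = -206180222 (o = (-110 + (5974 + 13500)*(-7363 - 3223)) - 28348 = (-110 + 19474*(-10586)) - 28348 = (-110 - 206151764) - 28348 = -206151874 - 28348 = -206180222)
-o = -1*(-206180222) = 206180222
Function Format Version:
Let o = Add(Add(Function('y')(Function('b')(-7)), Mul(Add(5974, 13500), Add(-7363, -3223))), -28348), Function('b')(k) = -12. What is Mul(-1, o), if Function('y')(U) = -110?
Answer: 206180222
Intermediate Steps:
o = -206180222 (o = Add(Add(-110, Mul(Add(5974, 13500), Add(-7363, -3223))), -28348) = Add(Add(-110, Mul(19474, -10586)), -28348) = Add(Add(-110, -206151764), -28348) = Add(-206151874, -28348) = -206180222)
Mul(-1, o) = Mul(-1, -206180222) = 206180222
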